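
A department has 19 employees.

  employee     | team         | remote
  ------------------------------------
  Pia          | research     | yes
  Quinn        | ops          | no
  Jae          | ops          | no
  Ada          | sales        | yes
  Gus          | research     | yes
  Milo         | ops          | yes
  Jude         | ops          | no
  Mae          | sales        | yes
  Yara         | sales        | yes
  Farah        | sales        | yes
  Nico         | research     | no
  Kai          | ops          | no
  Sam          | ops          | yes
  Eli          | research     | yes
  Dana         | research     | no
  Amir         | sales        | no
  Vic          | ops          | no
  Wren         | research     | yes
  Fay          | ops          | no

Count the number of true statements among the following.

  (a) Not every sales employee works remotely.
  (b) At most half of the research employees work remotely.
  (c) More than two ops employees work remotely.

1

(a) sales: |A| = 5, |A ∩ B| = 4; needs A ⊄ B (|A ∖ B| ≥ 1) — true.
(b) research: |A| = 6, |A ∩ B| = 4; needs |A ∩ B| ≤ |A ∖ B| — false.
(c) ops: |A| = 8, |A ∩ B| = 2; needs |A ∩ B| > 2 — false.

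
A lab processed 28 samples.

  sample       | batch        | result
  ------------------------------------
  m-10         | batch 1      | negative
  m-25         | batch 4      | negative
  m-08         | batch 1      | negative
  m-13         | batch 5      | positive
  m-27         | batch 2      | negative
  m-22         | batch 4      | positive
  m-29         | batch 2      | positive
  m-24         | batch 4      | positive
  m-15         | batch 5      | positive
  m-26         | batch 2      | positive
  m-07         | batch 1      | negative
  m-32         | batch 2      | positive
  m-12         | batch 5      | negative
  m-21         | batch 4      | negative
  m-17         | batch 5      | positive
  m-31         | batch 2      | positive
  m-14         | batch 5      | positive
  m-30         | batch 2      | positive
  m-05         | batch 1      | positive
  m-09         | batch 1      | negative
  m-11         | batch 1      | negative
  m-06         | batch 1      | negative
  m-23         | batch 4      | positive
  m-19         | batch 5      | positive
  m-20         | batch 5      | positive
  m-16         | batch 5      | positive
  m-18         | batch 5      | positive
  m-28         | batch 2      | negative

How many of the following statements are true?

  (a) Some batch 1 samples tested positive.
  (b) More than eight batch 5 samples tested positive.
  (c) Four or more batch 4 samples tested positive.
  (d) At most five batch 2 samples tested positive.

2

(a) batch 1: |A| = 7, |A ∩ B| = 1; needs A ∩ B ≠ ∅ (|A ∩ B| ≥ 1) — true.
(b) batch 5: |A| = 9, |A ∩ B| = 8; needs |A ∩ B| > 8 — false.
(c) batch 4: |A| = 5, |A ∩ B| = 3; needs |A ∩ B| ≥ 4 — false.
(d) batch 2: |A| = 7, |A ∩ B| = 5; needs |A ∩ B| ≤ 5 — true.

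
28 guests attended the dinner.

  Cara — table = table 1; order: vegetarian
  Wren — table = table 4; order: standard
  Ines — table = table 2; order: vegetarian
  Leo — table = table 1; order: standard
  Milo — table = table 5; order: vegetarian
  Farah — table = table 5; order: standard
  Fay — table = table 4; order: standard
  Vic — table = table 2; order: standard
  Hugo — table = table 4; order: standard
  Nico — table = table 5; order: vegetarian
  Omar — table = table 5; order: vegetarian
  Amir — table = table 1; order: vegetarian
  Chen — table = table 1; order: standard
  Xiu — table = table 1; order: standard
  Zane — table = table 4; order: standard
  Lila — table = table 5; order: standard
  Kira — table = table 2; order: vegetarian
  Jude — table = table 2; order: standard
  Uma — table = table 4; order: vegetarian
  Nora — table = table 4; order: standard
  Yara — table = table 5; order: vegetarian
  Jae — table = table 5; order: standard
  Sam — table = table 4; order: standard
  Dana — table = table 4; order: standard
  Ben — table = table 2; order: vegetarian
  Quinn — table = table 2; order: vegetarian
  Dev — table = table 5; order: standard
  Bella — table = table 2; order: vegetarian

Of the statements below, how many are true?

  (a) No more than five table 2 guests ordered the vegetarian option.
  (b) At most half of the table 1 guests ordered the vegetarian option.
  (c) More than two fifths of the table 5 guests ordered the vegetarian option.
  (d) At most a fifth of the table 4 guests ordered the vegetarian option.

4

(a) table 2: |A| = 7, |A ∩ B| = 5; needs |A ∩ B| ≤ 5 — true.
(b) table 1: |A| = 5, |A ∩ B| = 2; needs |A ∩ B| ≤ |A ∖ B| — true.
(c) table 5: |A| = 8, |A ∩ B| = 4; needs |A ∩ B| / |A| > 2/5 — true.
(d) table 4: |A| = 8, |A ∩ B| = 1; needs |A ∩ B| / |A| ≤ 1/5 — true.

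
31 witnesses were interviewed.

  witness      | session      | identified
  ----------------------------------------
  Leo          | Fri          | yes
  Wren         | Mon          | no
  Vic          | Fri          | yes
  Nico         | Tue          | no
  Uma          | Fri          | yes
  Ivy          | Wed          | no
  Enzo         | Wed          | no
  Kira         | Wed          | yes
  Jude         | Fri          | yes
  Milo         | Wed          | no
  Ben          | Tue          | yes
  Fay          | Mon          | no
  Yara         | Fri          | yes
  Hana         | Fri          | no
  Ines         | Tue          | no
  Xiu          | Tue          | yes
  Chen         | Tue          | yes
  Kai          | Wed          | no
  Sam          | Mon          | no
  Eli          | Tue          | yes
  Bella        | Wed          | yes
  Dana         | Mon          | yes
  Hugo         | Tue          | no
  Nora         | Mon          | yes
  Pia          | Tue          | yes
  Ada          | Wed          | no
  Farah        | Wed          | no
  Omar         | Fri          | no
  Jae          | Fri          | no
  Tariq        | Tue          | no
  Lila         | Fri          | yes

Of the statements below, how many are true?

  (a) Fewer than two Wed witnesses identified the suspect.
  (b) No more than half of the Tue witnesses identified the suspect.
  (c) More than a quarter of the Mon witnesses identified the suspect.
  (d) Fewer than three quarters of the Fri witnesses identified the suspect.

2

(a) Wed: |A| = 8, |A ∩ B| = 2; needs |A ∩ B| < 2 — false.
(b) Tue: |A| = 9, |A ∩ B| = 5; needs |A ∩ B| ≤ |A ∖ B| — false.
(c) Mon: |A| = 5, |A ∩ B| = 2; needs |A ∩ B| / |A| > 1/4 — true.
(d) Fri: |A| = 9, |A ∩ B| = 6; needs |A ∩ B| / |A| < 3/4 — true.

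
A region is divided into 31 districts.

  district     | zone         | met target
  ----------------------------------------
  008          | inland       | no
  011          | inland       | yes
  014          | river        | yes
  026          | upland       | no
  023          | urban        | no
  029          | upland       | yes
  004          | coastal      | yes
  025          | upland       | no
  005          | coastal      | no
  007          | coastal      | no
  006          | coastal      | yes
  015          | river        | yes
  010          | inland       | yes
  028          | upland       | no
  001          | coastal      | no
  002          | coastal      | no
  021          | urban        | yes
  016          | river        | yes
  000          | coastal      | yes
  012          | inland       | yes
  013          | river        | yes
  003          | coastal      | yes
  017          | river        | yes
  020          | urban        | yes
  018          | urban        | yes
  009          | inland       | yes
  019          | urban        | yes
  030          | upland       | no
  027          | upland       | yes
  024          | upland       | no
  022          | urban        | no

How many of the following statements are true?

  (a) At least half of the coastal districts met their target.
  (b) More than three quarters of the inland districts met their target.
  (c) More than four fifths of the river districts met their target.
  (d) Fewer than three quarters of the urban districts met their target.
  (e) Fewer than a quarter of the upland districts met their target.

4

(a) coastal: |A| = 8, |A ∩ B| = 4; needs |A ∩ B| ≥ |A ∖ B| — true.
(b) inland: |A| = 5, |A ∩ B| = 4; needs |A ∩ B| / |A| > 3/4 — true.
(c) river: |A| = 5, |A ∩ B| = 5; needs |A ∩ B| / |A| > 4/5 — true.
(d) urban: |A| = 6, |A ∩ B| = 4; needs |A ∩ B| / |A| < 3/4 — true.
(e) upland: |A| = 7, |A ∩ B| = 2; needs |A ∩ B| / |A| < 1/4 — false.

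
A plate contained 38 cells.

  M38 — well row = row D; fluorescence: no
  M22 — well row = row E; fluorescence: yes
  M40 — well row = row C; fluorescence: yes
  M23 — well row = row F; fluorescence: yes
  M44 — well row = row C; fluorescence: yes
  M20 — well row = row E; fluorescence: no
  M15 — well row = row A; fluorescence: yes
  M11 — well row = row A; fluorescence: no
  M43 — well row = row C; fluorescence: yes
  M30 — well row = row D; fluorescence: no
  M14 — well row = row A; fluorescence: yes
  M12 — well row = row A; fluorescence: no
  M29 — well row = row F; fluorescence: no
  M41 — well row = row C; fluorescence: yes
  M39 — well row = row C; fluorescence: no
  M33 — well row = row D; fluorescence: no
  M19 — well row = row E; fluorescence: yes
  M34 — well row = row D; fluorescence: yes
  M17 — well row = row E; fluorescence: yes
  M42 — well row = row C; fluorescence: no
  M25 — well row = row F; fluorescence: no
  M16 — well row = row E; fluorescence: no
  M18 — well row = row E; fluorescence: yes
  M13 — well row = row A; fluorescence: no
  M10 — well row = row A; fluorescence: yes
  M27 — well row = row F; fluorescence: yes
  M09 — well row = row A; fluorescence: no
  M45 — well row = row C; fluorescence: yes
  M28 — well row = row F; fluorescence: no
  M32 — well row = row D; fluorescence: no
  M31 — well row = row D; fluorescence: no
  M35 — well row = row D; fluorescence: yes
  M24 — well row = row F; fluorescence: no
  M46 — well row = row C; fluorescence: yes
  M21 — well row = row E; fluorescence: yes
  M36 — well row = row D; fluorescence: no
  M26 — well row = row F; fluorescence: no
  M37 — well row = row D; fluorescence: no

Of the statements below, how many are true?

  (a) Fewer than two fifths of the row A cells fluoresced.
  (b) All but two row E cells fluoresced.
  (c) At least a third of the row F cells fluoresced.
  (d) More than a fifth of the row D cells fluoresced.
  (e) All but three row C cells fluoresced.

2

(a) row A: |A| = 7, |A ∩ B| = 3; needs |A ∩ B| / |A| < 2/5 — false.
(b) row E: |A| = 7, |A ∩ B| = 5; needs |A ∖ B| = 2 — true.
(c) row F: |A| = 7, |A ∩ B| = 2; needs |A ∩ B| / |A| ≥ 1/3 — false.
(d) row D: |A| = 9, |A ∩ B| = 2; needs |A ∩ B| / |A| > 1/5 — true.
(e) row C: |A| = 8, |A ∩ B| = 6; needs |A ∖ B| = 3 — false.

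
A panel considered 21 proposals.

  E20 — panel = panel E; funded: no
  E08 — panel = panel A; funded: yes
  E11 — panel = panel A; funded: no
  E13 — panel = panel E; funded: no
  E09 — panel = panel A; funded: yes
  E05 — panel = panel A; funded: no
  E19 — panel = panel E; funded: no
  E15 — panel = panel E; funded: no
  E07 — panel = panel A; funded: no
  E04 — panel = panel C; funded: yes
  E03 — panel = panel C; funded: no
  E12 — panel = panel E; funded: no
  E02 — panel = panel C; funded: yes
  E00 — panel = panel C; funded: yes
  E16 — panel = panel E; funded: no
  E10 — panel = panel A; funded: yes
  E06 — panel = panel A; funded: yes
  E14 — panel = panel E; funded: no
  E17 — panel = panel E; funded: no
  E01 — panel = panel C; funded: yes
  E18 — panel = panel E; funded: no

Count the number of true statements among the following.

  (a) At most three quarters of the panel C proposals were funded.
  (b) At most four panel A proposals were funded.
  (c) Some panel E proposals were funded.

1

(a) panel C: |A| = 5, |A ∩ B| = 4; needs |A ∩ B| / |A| ≤ 3/4 — false.
(b) panel A: |A| = 7, |A ∩ B| = 4; needs |A ∩ B| ≤ 4 — true.
(c) panel E: |A| = 9, |A ∩ B| = 0; needs A ∩ B ≠ ∅ (|A ∩ B| ≥ 1) — false.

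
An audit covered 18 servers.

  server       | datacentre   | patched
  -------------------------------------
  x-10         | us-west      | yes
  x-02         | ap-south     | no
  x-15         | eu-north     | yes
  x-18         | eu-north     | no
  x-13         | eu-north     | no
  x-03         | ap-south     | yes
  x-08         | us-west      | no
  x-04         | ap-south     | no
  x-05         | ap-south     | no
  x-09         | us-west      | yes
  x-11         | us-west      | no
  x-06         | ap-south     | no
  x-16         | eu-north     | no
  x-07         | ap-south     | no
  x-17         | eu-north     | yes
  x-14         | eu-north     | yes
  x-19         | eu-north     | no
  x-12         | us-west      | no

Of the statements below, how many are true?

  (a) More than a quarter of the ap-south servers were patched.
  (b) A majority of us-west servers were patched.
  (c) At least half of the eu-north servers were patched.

0

(a) ap-south: |A| = 6, |A ∩ B| = 1; needs |A ∩ B| / |A| > 1/4 — false.
(b) us-west: |A| = 5, |A ∩ B| = 2; needs |A ∩ B| > |A ∖ B| — false.
(c) eu-north: |A| = 7, |A ∩ B| = 3; needs |A ∩ B| ≥ |A ∖ B| — false.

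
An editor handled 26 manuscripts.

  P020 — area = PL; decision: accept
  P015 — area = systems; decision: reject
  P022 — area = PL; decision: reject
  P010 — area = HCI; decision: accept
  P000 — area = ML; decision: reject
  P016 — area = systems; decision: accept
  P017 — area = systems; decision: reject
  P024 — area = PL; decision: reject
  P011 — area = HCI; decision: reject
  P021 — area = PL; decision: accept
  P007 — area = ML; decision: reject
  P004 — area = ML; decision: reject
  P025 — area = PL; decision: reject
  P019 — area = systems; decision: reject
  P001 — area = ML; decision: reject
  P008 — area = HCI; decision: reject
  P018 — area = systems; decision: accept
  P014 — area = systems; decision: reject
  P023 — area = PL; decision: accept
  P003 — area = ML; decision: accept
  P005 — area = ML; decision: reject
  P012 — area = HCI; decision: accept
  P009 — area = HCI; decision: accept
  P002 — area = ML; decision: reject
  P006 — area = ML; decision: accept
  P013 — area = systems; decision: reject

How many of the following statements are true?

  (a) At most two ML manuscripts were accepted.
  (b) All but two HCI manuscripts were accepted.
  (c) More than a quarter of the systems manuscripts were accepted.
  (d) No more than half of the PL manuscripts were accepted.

4

(a) ML: |A| = 8, |A ∩ B| = 2; needs |A ∩ B| ≤ 2 — true.
(b) HCI: |A| = 5, |A ∩ B| = 3; needs |A ∖ B| = 2 — true.
(c) systems: |A| = 7, |A ∩ B| = 2; needs |A ∩ B| / |A| > 1/4 — true.
(d) PL: |A| = 6, |A ∩ B| = 3; needs |A ∩ B| ≤ |A ∖ B| — true.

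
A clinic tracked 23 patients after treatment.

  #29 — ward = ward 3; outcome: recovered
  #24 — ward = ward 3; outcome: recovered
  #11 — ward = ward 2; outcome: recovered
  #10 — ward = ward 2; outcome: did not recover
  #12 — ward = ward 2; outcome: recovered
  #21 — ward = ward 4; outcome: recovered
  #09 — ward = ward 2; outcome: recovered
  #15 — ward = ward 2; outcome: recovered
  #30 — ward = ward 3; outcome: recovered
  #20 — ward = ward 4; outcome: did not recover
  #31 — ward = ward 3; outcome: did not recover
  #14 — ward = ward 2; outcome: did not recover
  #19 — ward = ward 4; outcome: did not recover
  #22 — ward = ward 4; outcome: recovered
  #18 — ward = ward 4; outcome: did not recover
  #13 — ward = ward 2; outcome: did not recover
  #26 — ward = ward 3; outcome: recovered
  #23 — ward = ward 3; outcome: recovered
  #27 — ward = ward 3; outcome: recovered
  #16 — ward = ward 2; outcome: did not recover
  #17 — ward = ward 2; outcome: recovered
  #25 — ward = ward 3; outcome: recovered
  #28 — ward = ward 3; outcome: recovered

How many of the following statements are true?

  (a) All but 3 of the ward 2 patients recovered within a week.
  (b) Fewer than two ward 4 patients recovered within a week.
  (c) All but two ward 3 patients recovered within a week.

0

(a) ward 2: |A| = 9, |A ∩ B| = 5; needs |A ∖ B| = 3 — false.
(b) ward 4: |A| = 5, |A ∩ B| = 2; needs |A ∩ B| < 2 — false.
(c) ward 3: |A| = 9, |A ∩ B| = 8; needs |A ∖ B| = 2 — false.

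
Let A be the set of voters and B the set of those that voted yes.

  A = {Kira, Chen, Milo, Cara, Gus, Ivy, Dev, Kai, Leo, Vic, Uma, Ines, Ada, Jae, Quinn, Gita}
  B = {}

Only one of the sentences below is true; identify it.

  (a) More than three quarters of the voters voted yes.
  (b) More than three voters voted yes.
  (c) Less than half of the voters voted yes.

|A| = 16, |A ∩ B| = 0, |A ∖ B| = 16.
(a) requires |A ∩ B| / |A| > 3/4: false.
(b) requires |A ∩ B| > 3: false.
(c) requires |A ∩ B| < |A ∖ B|: true.

(c)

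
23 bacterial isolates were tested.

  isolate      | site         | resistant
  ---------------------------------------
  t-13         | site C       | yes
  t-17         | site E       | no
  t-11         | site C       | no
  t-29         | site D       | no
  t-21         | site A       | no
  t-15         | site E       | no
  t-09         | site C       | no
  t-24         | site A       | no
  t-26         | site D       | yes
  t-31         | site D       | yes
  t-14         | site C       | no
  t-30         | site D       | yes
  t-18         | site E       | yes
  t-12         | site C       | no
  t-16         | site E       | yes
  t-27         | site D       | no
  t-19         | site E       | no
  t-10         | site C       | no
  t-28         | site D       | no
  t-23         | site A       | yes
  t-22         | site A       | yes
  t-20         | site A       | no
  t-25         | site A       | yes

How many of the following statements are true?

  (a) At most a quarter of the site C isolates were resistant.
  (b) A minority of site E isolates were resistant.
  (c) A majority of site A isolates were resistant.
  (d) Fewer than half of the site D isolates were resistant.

(a) site C: |A| = 6, |A ∩ B| = 1; needs |A ∩ B| / |A| ≤ 1/4 — true.
(b) site E: |A| = 5, |A ∩ B| = 2; needs |A ∩ B| < |A ∖ B| — true.
(c) site A: |A| = 6, |A ∩ B| = 3; needs |A ∩ B| > |A ∖ B| — false.
(d) site D: |A| = 6, |A ∩ B| = 3; needs |A ∩ B| < |A ∖ B| — false.

2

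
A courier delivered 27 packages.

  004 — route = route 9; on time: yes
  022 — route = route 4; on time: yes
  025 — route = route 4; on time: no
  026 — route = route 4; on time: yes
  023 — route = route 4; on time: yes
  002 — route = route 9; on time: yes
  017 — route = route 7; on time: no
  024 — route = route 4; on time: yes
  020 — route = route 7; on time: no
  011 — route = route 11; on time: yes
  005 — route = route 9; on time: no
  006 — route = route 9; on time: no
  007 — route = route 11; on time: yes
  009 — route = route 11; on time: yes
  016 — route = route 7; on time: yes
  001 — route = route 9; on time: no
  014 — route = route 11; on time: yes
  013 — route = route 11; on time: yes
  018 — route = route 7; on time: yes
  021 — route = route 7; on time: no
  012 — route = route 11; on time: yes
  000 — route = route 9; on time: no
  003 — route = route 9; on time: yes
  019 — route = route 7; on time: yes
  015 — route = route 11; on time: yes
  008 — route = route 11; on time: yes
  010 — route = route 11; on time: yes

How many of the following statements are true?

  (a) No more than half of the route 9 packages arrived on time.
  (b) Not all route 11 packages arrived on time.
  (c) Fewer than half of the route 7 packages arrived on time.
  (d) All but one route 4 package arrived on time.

(a) route 9: |A| = 7, |A ∩ B| = 3; needs |A ∩ B| ≤ |A ∖ B| — true.
(b) route 11: |A| = 9, |A ∩ B| = 9; needs A ⊄ B (|A ∖ B| ≥ 1) — false.
(c) route 7: |A| = 6, |A ∩ B| = 3; needs |A ∩ B| < |A ∖ B| — false.
(d) route 4: |A| = 5, |A ∩ B| = 4; needs |A ∖ B| = 1 — true.

2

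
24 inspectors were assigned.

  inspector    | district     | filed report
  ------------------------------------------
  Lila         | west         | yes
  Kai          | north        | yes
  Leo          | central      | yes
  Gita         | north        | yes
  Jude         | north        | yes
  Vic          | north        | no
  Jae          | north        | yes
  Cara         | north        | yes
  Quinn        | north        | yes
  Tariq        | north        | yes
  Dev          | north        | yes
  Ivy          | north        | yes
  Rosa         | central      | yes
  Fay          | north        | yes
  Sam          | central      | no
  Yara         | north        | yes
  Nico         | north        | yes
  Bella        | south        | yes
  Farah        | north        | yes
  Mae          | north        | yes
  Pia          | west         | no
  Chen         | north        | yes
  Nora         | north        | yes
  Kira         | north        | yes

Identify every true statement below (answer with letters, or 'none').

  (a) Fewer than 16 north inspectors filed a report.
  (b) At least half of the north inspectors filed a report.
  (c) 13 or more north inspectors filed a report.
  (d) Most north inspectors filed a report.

|A| = 18, |A ∩ B| = 17, |A ∖ B| = 1.
(a) |A ∩ B| < 16: fails.
(b) |A ∩ B| ≥ |A ∖ B|: holds.
(c) |A ∩ B| ≥ 13: holds.
(d) |A ∩ B| > |A ∖ B|: holds.

(b), (c), (d)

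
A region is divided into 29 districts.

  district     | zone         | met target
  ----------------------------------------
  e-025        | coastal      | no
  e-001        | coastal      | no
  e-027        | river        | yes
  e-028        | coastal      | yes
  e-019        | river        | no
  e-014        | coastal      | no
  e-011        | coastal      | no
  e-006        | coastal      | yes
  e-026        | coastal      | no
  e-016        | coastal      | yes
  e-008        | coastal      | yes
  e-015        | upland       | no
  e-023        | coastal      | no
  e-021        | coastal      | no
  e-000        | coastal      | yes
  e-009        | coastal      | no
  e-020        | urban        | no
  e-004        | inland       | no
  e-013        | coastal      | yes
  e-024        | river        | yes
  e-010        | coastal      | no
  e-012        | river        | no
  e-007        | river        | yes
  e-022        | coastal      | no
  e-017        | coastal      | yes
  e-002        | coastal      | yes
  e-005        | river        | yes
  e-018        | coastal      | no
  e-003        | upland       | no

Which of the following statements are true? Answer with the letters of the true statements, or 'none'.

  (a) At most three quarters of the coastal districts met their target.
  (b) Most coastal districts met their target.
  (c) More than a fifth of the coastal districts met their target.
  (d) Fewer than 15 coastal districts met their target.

|A| = 19, |A ∩ B| = 8, |A ∖ B| = 11.
(a) |A ∩ B| / |A| ≤ 3/4: holds.
(b) |A ∩ B| > |A ∖ B|: fails.
(c) |A ∩ B| / |A| > 1/5: holds.
(d) |A ∩ B| < 15: holds.

(a), (c), (d)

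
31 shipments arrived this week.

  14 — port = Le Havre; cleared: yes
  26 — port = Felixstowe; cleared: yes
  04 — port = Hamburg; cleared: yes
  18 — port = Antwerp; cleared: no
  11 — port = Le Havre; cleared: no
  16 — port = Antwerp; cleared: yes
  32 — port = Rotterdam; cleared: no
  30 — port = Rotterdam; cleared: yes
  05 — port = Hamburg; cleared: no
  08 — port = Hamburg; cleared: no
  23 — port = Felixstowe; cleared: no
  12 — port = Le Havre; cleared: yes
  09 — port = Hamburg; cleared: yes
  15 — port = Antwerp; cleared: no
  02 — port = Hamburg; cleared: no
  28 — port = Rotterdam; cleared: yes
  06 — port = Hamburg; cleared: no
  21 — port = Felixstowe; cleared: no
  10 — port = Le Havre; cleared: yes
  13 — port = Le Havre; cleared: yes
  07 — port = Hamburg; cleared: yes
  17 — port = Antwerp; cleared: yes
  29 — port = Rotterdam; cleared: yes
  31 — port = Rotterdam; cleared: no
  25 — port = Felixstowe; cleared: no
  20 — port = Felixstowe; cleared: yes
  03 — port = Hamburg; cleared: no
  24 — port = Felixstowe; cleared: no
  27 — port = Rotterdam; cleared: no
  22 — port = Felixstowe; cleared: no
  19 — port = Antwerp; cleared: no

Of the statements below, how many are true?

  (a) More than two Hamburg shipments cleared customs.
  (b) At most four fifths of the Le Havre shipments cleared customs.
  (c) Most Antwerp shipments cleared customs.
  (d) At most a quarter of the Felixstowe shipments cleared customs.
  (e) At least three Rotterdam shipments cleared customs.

3

(a) Hamburg: |A| = 8, |A ∩ B| = 3; needs |A ∩ B| > 2 — true.
(b) Le Havre: |A| = 5, |A ∩ B| = 4; needs |A ∩ B| / |A| ≤ 4/5 — true.
(c) Antwerp: |A| = 5, |A ∩ B| = 2; needs |A ∩ B| > |A ∖ B| — false.
(d) Felixstowe: |A| = 7, |A ∩ B| = 2; needs |A ∩ B| / |A| ≤ 1/4 — false.
(e) Rotterdam: |A| = 6, |A ∩ B| = 3; needs |A ∩ B| ≥ 3 — true.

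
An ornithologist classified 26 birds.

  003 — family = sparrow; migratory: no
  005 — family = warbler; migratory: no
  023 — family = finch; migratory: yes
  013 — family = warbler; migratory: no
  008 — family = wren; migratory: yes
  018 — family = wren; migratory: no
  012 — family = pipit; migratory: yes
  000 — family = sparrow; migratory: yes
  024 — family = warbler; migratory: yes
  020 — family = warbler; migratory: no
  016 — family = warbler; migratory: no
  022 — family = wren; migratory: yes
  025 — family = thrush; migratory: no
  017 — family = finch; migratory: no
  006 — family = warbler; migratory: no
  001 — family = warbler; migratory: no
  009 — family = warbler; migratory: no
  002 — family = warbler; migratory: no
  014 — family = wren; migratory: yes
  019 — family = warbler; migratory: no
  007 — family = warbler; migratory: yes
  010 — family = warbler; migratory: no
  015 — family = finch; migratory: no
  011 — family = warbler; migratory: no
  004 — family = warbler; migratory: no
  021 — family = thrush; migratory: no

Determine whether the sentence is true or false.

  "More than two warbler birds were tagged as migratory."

The determiner here denotes the relation: |A ∩ B| > 2.
A (the restrictor) = {005, 013, 024, 020, 016, 006, 001, 009, 002, 019, 007, 010, 011, 004}, |A| = 14.
A ∩ B = {024, 007}, so |A ∩ B| = 2.
|A ∩ B| = 2, so the statement is false.

False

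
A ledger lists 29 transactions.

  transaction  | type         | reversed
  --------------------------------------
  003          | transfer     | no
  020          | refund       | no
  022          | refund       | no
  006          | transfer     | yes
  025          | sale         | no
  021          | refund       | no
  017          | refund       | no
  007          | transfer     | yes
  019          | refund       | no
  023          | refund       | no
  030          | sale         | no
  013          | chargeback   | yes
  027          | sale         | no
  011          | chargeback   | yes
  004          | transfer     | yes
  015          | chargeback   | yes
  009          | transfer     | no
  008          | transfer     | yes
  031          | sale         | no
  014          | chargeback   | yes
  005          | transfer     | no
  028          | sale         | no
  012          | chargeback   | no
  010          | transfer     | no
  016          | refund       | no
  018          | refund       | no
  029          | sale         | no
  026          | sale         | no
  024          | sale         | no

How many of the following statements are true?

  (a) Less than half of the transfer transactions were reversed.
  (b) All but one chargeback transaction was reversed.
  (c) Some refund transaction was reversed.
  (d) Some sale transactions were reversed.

1

(a) transfer: |A| = 8, |A ∩ B| = 4; needs |A ∩ B| < |A ∖ B| — false.
(b) chargeback: |A| = 5, |A ∩ B| = 4; needs |A ∖ B| = 1 — true.
(c) refund: |A| = 8, |A ∩ B| = 0; needs A ∩ B ≠ ∅ (|A ∩ B| ≥ 1) — false.
(d) sale: |A| = 8, |A ∩ B| = 0; needs A ∩ B ≠ ∅ (|A ∩ B| ≥ 1) — false.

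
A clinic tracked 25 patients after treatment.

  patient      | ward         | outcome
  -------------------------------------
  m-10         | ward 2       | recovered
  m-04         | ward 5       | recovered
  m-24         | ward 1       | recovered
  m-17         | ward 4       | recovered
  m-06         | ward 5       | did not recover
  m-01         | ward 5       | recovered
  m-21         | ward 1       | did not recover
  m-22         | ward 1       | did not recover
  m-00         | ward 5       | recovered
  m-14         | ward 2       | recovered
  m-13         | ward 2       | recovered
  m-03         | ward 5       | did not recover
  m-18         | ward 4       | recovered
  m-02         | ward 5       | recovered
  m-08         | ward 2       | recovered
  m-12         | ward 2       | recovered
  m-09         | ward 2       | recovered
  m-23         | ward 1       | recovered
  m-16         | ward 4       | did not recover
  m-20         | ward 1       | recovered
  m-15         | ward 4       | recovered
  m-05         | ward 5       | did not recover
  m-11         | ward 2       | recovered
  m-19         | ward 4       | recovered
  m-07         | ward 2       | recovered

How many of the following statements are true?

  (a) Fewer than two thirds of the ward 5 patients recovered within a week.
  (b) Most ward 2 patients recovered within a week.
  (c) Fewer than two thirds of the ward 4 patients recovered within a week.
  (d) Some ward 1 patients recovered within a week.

(a) ward 5: |A| = 7, |A ∩ B| = 4; needs |A ∩ B| / |A| < 2/3 — true.
(b) ward 2: |A| = 8, |A ∩ B| = 8; needs |A ∩ B| > |A ∖ B| — true.
(c) ward 4: |A| = 5, |A ∩ B| = 4; needs |A ∩ B| / |A| < 2/3 — false.
(d) ward 1: |A| = 5, |A ∩ B| = 3; needs A ∩ B ≠ ∅ (|A ∩ B| ≥ 1) — true.

3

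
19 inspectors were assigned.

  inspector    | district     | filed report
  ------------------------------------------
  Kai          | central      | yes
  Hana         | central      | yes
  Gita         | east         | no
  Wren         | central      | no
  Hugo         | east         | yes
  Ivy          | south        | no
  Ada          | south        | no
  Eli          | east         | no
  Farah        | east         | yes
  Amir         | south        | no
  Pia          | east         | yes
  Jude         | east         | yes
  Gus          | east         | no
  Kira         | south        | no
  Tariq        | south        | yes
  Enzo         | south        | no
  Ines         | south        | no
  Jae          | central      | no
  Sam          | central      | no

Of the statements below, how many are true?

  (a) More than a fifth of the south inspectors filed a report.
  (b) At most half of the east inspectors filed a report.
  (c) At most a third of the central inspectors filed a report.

(a) south: |A| = 7, |A ∩ B| = 1; needs |A ∩ B| / |A| > 1/5 — false.
(b) east: |A| = 7, |A ∩ B| = 4; needs |A ∩ B| ≤ |A ∖ B| — false.
(c) central: |A| = 5, |A ∩ B| = 2; needs |A ∩ B| / |A| ≤ 1/3 — false.

0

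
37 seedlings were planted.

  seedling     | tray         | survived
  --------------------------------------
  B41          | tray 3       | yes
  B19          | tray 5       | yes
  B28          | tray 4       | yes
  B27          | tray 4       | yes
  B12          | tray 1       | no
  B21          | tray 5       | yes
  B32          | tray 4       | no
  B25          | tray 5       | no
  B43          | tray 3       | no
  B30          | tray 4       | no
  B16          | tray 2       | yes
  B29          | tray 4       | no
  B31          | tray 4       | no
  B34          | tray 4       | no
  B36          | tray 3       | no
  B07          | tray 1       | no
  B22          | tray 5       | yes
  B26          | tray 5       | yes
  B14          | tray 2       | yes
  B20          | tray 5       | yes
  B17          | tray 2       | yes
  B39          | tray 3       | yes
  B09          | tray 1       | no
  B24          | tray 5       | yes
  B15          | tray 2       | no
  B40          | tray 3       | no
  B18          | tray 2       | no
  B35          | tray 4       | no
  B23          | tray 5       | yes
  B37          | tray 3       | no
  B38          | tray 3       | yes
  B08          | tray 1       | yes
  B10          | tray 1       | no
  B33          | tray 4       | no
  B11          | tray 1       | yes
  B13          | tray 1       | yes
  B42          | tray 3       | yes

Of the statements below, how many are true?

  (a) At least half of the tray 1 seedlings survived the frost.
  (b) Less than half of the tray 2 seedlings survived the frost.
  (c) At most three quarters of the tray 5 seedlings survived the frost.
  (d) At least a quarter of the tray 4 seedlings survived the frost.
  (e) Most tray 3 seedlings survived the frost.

0

(a) tray 1: |A| = 7, |A ∩ B| = 3; needs |A ∩ B| ≥ |A ∖ B| — false.
(b) tray 2: |A| = 5, |A ∩ B| = 3; needs |A ∩ B| < |A ∖ B| — false.
(c) tray 5: |A| = 8, |A ∩ B| = 7; needs |A ∩ B| / |A| ≤ 3/4 — false.
(d) tray 4: |A| = 9, |A ∩ B| = 2; needs |A ∩ B| / |A| ≥ 1/4 — false.
(e) tray 3: |A| = 8, |A ∩ B| = 4; needs |A ∩ B| > |A ∖ B| — false.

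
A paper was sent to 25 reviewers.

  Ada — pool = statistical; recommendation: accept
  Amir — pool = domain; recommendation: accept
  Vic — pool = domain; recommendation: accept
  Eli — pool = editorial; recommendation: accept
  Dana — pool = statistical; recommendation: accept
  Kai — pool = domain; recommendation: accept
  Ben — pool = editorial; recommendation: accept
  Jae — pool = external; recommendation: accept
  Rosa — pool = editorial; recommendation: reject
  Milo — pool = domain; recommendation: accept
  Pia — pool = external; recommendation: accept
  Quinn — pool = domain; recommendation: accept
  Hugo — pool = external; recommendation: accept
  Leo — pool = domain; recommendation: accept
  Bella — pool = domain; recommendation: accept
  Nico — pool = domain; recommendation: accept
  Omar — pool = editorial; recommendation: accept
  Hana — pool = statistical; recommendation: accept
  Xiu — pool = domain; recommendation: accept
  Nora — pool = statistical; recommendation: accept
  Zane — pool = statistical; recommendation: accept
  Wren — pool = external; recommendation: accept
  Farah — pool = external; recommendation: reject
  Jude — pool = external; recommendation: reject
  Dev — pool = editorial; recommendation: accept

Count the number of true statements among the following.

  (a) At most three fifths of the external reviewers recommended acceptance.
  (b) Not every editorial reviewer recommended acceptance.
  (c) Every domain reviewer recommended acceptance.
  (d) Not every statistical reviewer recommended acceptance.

2

(a) external: |A| = 6, |A ∩ B| = 4; needs |A ∩ B| / |A| ≤ 3/5 — false.
(b) editorial: |A| = 5, |A ∩ B| = 4; needs A ⊄ B (|A ∖ B| ≥ 1) — true.
(c) domain: |A| = 9, |A ∩ B| = 9; needs A ⊆ B, i.e. every element of A is in B (|A ∖ B| = 0) — true.
(d) statistical: |A| = 5, |A ∩ B| = 5; needs A ⊄ B (|A ∖ B| ≥ 1) — false.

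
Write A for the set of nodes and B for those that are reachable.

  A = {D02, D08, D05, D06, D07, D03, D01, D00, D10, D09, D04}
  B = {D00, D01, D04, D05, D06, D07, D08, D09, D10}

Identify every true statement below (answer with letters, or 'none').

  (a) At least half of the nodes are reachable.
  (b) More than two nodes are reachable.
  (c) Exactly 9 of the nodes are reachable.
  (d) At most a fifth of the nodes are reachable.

(a), (b), (c)

|A| = 11, |A ∩ B| = 9, |A ∖ B| = 2.
(a) |A ∩ B| ≥ |A ∖ B|: holds.
(b) |A ∩ B| > 2: holds.
(c) |A ∩ B| = 9: holds.
(d) |A ∩ B| / |A| ≤ 1/5: fails.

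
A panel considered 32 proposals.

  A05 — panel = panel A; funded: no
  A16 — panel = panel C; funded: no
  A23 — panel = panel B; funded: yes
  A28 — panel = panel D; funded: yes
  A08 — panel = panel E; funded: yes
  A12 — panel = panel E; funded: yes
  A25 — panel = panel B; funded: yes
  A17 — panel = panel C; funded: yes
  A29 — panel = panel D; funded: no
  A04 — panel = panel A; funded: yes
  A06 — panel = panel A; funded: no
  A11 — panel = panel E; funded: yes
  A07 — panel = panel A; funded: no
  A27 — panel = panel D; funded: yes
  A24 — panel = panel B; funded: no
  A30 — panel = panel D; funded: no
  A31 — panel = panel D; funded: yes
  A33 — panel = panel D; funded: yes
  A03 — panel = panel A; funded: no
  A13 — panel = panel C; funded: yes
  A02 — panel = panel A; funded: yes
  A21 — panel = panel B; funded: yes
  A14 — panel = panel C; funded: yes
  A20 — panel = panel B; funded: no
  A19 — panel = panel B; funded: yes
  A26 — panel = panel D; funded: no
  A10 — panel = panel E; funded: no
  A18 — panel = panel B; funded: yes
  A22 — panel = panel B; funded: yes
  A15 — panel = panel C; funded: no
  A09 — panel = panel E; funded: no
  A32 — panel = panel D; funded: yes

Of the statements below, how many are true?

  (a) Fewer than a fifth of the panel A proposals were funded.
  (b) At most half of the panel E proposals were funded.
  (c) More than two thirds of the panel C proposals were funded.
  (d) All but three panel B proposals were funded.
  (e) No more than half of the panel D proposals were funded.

(a) panel A: |A| = 6, |A ∩ B| = 2; needs |A ∩ B| / |A| < 1/5 — false.
(b) panel E: |A| = 5, |A ∩ B| = 3; needs |A ∩ B| ≤ |A ∖ B| — false.
(c) panel C: |A| = 5, |A ∩ B| = 3; needs |A ∩ B| / |A| > 2/3 — false.
(d) panel B: |A| = 8, |A ∩ B| = 6; needs |A ∖ B| = 3 — false.
(e) panel D: |A| = 8, |A ∩ B| = 5; needs |A ∩ B| ≤ |A ∖ B| — false.

0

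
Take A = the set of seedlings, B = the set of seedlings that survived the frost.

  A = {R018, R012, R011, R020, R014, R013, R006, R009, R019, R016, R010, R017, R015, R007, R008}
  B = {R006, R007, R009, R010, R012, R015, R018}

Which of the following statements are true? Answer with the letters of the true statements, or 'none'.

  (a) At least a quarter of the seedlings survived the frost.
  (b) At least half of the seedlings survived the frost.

(a)

|A| = 15, |A ∩ B| = 7, |A ∖ B| = 8.
(a) |A ∩ B| / |A| ≥ 1/4: holds.
(b) |A ∩ B| ≥ |A ∖ B|: fails.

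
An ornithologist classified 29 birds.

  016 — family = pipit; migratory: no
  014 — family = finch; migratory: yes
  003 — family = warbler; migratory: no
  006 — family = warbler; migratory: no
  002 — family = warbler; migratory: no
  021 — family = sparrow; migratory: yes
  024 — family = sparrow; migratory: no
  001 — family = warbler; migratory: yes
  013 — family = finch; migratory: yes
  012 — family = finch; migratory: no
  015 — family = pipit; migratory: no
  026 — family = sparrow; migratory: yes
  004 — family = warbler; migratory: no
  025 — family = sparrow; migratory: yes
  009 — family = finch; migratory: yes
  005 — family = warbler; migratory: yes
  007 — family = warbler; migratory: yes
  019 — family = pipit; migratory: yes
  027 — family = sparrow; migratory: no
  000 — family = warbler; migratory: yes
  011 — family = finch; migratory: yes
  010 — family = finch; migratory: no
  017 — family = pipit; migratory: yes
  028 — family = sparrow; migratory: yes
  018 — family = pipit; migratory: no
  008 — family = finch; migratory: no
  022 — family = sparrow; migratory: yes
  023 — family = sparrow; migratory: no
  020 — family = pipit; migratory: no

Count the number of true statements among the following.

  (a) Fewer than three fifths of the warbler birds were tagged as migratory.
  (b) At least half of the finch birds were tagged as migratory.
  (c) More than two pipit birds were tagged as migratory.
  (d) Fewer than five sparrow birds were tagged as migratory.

(a) warbler: |A| = 8, |A ∩ B| = 4; needs |A ∩ B| / |A| < 3/5 — true.
(b) finch: |A| = 7, |A ∩ B| = 4; needs |A ∩ B| ≥ |A ∖ B| — true.
(c) pipit: |A| = 6, |A ∩ B| = 2; needs |A ∩ B| > 2 — false.
(d) sparrow: |A| = 8, |A ∩ B| = 5; needs |A ∩ B| < 5 — false.

2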